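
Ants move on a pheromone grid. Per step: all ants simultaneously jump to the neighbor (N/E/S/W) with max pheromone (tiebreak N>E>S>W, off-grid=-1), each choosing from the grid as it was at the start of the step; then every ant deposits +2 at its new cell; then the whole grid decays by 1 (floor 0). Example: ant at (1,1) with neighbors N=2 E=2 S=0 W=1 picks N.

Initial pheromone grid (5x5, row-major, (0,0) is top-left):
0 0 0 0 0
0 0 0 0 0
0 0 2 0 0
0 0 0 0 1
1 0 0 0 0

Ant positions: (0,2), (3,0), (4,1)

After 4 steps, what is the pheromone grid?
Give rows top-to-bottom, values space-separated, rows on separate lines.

After step 1: ants at (0,3),(4,0),(4,0)
  0 0 0 1 0
  0 0 0 0 0
  0 0 1 0 0
  0 0 0 0 0
  4 0 0 0 0
After step 2: ants at (0,4),(3,0),(3,0)
  0 0 0 0 1
  0 0 0 0 0
  0 0 0 0 0
  3 0 0 0 0
  3 0 0 0 0
After step 3: ants at (1,4),(4,0),(4,0)
  0 0 0 0 0
  0 0 0 0 1
  0 0 0 0 0
  2 0 0 0 0
  6 0 0 0 0
After step 4: ants at (0,4),(3,0),(3,0)
  0 0 0 0 1
  0 0 0 0 0
  0 0 0 0 0
  5 0 0 0 0
  5 0 0 0 0

0 0 0 0 1
0 0 0 0 0
0 0 0 0 0
5 0 0 0 0
5 0 0 0 0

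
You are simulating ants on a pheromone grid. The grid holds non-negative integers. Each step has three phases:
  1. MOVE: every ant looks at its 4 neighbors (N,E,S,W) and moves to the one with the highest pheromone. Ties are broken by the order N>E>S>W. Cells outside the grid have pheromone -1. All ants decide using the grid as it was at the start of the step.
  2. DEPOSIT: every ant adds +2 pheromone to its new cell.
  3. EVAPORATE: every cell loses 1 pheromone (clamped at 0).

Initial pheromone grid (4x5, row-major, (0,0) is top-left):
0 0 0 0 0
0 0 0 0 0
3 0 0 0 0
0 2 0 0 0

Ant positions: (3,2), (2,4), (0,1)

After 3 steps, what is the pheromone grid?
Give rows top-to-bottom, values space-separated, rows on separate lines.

After step 1: ants at (3,1),(1,4),(0,2)
  0 0 1 0 0
  0 0 0 0 1
  2 0 0 0 0
  0 3 0 0 0
After step 2: ants at (2,1),(0,4),(0,3)
  0 0 0 1 1
  0 0 0 0 0
  1 1 0 0 0
  0 2 0 0 0
After step 3: ants at (3,1),(0,3),(0,4)
  0 0 0 2 2
  0 0 0 0 0
  0 0 0 0 0
  0 3 0 0 0

0 0 0 2 2
0 0 0 0 0
0 0 0 0 0
0 3 0 0 0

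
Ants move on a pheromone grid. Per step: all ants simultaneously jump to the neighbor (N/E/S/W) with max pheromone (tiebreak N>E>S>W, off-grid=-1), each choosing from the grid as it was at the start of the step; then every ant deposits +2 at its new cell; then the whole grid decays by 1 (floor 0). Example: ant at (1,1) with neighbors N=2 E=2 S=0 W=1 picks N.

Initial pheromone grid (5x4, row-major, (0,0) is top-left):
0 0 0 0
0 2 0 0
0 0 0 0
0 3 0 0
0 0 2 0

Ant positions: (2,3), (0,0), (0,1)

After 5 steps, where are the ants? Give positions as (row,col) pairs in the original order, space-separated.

Step 1: ant0:(2,3)->N->(1,3) | ant1:(0,0)->E->(0,1) | ant2:(0,1)->S->(1,1)
  grid max=3 at (1,1)
Step 2: ant0:(1,3)->N->(0,3) | ant1:(0,1)->S->(1,1) | ant2:(1,1)->N->(0,1)
  grid max=4 at (1,1)
Step 3: ant0:(0,3)->S->(1,3) | ant1:(1,1)->N->(0,1) | ant2:(0,1)->S->(1,1)
  grid max=5 at (1,1)
Step 4: ant0:(1,3)->N->(0,3) | ant1:(0,1)->S->(1,1) | ant2:(1,1)->N->(0,1)
  grid max=6 at (1,1)
Step 5: ant0:(0,3)->S->(1,3) | ant1:(1,1)->N->(0,1) | ant2:(0,1)->S->(1,1)
  grid max=7 at (1,1)

(1,3) (0,1) (1,1)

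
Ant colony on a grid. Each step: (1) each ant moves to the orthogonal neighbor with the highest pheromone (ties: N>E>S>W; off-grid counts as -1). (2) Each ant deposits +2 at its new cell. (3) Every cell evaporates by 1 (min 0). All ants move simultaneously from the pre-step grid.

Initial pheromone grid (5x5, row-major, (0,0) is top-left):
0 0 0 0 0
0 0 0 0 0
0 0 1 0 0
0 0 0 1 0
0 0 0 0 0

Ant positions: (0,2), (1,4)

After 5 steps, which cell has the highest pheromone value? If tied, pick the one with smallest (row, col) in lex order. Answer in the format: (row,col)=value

Answer: (0,3)=5

Derivation:
Step 1: ant0:(0,2)->E->(0,3) | ant1:(1,4)->N->(0,4)
  grid max=1 at (0,3)
Step 2: ant0:(0,3)->E->(0,4) | ant1:(0,4)->W->(0,3)
  grid max=2 at (0,3)
Step 3: ant0:(0,4)->W->(0,3) | ant1:(0,3)->E->(0,4)
  grid max=3 at (0,3)
Step 4: ant0:(0,3)->E->(0,4) | ant1:(0,4)->W->(0,3)
  grid max=4 at (0,3)
Step 5: ant0:(0,4)->W->(0,3) | ant1:(0,3)->E->(0,4)
  grid max=5 at (0,3)
Final grid:
  0 0 0 5 5
  0 0 0 0 0
  0 0 0 0 0
  0 0 0 0 0
  0 0 0 0 0
Max pheromone 5 at (0,3)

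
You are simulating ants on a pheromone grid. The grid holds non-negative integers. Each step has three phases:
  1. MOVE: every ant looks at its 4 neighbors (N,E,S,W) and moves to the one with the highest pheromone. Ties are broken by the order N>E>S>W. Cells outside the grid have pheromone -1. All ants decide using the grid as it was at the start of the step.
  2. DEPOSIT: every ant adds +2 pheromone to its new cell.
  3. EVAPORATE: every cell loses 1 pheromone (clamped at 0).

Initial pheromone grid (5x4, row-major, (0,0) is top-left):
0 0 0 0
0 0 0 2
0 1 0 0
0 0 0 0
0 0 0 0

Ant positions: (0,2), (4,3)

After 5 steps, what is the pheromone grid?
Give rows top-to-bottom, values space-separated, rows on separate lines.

After step 1: ants at (0,3),(3,3)
  0 0 0 1
  0 0 0 1
  0 0 0 0
  0 0 0 1
  0 0 0 0
After step 2: ants at (1,3),(2,3)
  0 0 0 0
  0 0 0 2
  0 0 0 1
  0 0 0 0
  0 0 0 0
After step 3: ants at (2,3),(1,3)
  0 0 0 0
  0 0 0 3
  0 0 0 2
  0 0 0 0
  0 0 0 0
After step 4: ants at (1,3),(2,3)
  0 0 0 0
  0 0 0 4
  0 0 0 3
  0 0 0 0
  0 0 0 0
After step 5: ants at (2,3),(1,3)
  0 0 0 0
  0 0 0 5
  0 0 0 4
  0 0 0 0
  0 0 0 0

0 0 0 0
0 0 0 5
0 0 0 4
0 0 0 0
0 0 0 0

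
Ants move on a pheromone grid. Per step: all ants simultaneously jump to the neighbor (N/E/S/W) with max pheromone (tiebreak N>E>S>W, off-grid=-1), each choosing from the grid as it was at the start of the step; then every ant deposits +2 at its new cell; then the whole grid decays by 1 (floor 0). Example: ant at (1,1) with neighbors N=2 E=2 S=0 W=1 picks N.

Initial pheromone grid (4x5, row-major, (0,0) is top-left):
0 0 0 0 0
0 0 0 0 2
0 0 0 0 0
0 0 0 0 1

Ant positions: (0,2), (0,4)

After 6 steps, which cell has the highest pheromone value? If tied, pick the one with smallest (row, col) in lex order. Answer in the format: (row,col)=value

Step 1: ant0:(0,2)->E->(0,3) | ant1:(0,4)->S->(1,4)
  grid max=3 at (1,4)
Step 2: ant0:(0,3)->E->(0,4) | ant1:(1,4)->N->(0,4)
  grid max=3 at (0,4)
Step 3: ant0:(0,4)->S->(1,4) | ant1:(0,4)->S->(1,4)
  grid max=5 at (1,4)
Step 4: ant0:(1,4)->N->(0,4) | ant1:(1,4)->N->(0,4)
  grid max=5 at (0,4)
Step 5: ant0:(0,4)->S->(1,4) | ant1:(0,4)->S->(1,4)
  grid max=7 at (1,4)
Step 6: ant0:(1,4)->N->(0,4) | ant1:(1,4)->N->(0,4)
  grid max=7 at (0,4)
Final grid:
  0 0 0 0 7
  0 0 0 0 6
  0 0 0 0 0
  0 0 0 0 0
Max pheromone 7 at (0,4)

Answer: (0,4)=7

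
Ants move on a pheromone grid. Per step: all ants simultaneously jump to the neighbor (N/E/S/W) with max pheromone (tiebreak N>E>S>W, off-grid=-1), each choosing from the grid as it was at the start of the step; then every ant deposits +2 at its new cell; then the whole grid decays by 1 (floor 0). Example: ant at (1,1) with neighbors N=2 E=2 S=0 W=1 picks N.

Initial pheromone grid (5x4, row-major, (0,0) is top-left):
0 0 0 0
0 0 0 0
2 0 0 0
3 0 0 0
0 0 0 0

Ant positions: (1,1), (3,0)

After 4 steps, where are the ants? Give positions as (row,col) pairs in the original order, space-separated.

Step 1: ant0:(1,1)->N->(0,1) | ant1:(3,0)->N->(2,0)
  grid max=3 at (2,0)
Step 2: ant0:(0,1)->E->(0,2) | ant1:(2,0)->S->(3,0)
  grid max=3 at (3,0)
Step 3: ant0:(0,2)->E->(0,3) | ant1:(3,0)->N->(2,0)
  grid max=3 at (2,0)
Step 4: ant0:(0,3)->S->(1,3) | ant1:(2,0)->S->(3,0)
  grid max=3 at (3,0)

(1,3) (3,0)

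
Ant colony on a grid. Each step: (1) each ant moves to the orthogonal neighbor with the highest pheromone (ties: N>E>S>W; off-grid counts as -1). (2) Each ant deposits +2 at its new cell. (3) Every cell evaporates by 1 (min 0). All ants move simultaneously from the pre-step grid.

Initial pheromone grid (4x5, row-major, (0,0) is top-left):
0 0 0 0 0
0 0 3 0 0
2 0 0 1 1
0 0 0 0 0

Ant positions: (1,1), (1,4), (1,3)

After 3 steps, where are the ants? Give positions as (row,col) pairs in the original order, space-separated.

Step 1: ant0:(1,1)->E->(1,2) | ant1:(1,4)->S->(2,4) | ant2:(1,3)->W->(1,2)
  grid max=6 at (1,2)
Step 2: ant0:(1,2)->N->(0,2) | ant1:(2,4)->N->(1,4) | ant2:(1,2)->N->(0,2)
  grid max=5 at (1,2)
Step 3: ant0:(0,2)->S->(1,2) | ant1:(1,4)->S->(2,4) | ant2:(0,2)->S->(1,2)
  grid max=8 at (1,2)

(1,2) (2,4) (1,2)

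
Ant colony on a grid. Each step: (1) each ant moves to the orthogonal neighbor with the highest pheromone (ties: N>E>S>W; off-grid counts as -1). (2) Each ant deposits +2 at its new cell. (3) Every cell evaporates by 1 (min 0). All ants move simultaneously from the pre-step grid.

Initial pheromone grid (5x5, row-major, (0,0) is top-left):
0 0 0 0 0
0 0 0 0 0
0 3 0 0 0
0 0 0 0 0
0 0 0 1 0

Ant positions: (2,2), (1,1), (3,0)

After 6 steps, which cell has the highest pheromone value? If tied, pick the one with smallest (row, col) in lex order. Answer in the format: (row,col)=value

Answer: (2,1)=15

Derivation:
Step 1: ant0:(2,2)->W->(2,1) | ant1:(1,1)->S->(2,1) | ant2:(3,0)->N->(2,0)
  grid max=6 at (2,1)
Step 2: ant0:(2,1)->W->(2,0) | ant1:(2,1)->W->(2,0) | ant2:(2,0)->E->(2,1)
  grid max=7 at (2,1)
Step 3: ant0:(2,0)->E->(2,1) | ant1:(2,0)->E->(2,1) | ant2:(2,1)->W->(2,0)
  grid max=10 at (2,1)
Step 4: ant0:(2,1)->W->(2,0) | ant1:(2,1)->W->(2,0) | ant2:(2,0)->E->(2,1)
  grid max=11 at (2,1)
Step 5: ant0:(2,0)->E->(2,1) | ant1:(2,0)->E->(2,1) | ant2:(2,1)->W->(2,0)
  grid max=14 at (2,1)
Step 6: ant0:(2,1)->W->(2,0) | ant1:(2,1)->W->(2,0) | ant2:(2,0)->E->(2,1)
  grid max=15 at (2,1)
Final grid:
  0 0 0 0 0
  0 0 0 0 0
  12 15 0 0 0
  0 0 0 0 0
  0 0 0 0 0
Max pheromone 15 at (2,1)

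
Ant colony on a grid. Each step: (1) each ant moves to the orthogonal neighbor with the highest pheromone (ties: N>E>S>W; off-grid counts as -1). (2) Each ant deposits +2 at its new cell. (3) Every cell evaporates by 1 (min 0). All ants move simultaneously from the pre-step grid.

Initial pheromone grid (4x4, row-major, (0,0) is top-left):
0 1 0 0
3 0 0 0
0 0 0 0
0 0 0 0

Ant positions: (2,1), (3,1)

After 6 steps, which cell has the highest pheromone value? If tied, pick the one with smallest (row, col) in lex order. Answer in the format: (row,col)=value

Step 1: ant0:(2,1)->N->(1,1) | ant1:(3,1)->N->(2,1)
  grid max=2 at (1,0)
Step 2: ant0:(1,1)->W->(1,0) | ant1:(2,1)->N->(1,1)
  grid max=3 at (1,0)
Step 3: ant0:(1,0)->E->(1,1) | ant1:(1,1)->W->(1,0)
  grid max=4 at (1,0)
Step 4: ant0:(1,1)->W->(1,0) | ant1:(1,0)->E->(1,1)
  grid max=5 at (1,0)
Step 5: ant0:(1,0)->E->(1,1) | ant1:(1,1)->W->(1,0)
  grid max=6 at (1,0)
Step 6: ant0:(1,1)->W->(1,0) | ant1:(1,0)->E->(1,1)
  grid max=7 at (1,0)
Final grid:
  0 0 0 0
  7 6 0 0
  0 0 0 0
  0 0 0 0
Max pheromone 7 at (1,0)

Answer: (1,0)=7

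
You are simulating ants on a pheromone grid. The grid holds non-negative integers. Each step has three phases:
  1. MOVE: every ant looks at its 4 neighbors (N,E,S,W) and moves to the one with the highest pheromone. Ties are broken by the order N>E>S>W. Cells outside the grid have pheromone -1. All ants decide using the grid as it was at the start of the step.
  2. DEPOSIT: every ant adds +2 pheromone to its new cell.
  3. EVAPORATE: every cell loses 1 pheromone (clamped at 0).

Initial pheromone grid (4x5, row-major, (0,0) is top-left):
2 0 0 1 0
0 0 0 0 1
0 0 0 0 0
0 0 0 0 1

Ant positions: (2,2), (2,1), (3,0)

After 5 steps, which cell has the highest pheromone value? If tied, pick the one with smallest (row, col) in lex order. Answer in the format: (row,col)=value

Step 1: ant0:(2,2)->N->(1,2) | ant1:(2,1)->N->(1,1) | ant2:(3,0)->N->(2,0)
  grid max=1 at (0,0)
Step 2: ant0:(1,2)->W->(1,1) | ant1:(1,1)->E->(1,2) | ant2:(2,0)->N->(1,0)
  grid max=2 at (1,1)
Step 3: ant0:(1,1)->E->(1,2) | ant1:(1,2)->W->(1,1) | ant2:(1,0)->E->(1,1)
  grid max=5 at (1,1)
Step 4: ant0:(1,2)->W->(1,1) | ant1:(1,1)->E->(1,2) | ant2:(1,1)->E->(1,2)
  grid max=6 at (1,1)
Step 5: ant0:(1,1)->E->(1,2) | ant1:(1,2)->W->(1,1) | ant2:(1,2)->W->(1,1)
  grid max=9 at (1,1)
Final grid:
  0 0 0 0 0
  0 9 7 0 0
  0 0 0 0 0
  0 0 0 0 0
Max pheromone 9 at (1,1)

Answer: (1,1)=9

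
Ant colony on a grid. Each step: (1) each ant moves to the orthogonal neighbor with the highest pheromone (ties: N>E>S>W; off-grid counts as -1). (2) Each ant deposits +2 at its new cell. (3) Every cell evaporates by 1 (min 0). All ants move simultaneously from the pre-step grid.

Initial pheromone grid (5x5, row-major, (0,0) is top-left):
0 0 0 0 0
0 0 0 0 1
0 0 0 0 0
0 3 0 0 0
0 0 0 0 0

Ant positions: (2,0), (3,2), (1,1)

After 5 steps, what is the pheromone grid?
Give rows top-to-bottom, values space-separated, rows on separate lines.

After step 1: ants at (1,0),(3,1),(0,1)
  0 1 0 0 0
  1 0 0 0 0
  0 0 0 0 0
  0 4 0 0 0
  0 0 0 0 0
After step 2: ants at (0,0),(2,1),(0,2)
  1 0 1 0 0
  0 0 0 0 0
  0 1 0 0 0
  0 3 0 0 0
  0 0 0 0 0
After step 3: ants at (0,1),(3,1),(0,3)
  0 1 0 1 0
  0 0 0 0 0
  0 0 0 0 0
  0 4 0 0 0
  0 0 0 0 0
After step 4: ants at (0,2),(2,1),(0,4)
  0 0 1 0 1
  0 0 0 0 0
  0 1 0 0 0
  0 3 0 0 0
  0 0 0 0 0
After step 5: ants at (0,3),(3,1),(1,4)
  0 0 0 1 0
  0 0 0 0 1
  0 0 0 0 0
  0 4 0 0 0
  0 0 0 0 0

0 0 0 1 0
0 0 0 0 1
0 0 0 0 0
0 4 0 0 0
0 0 0 0 0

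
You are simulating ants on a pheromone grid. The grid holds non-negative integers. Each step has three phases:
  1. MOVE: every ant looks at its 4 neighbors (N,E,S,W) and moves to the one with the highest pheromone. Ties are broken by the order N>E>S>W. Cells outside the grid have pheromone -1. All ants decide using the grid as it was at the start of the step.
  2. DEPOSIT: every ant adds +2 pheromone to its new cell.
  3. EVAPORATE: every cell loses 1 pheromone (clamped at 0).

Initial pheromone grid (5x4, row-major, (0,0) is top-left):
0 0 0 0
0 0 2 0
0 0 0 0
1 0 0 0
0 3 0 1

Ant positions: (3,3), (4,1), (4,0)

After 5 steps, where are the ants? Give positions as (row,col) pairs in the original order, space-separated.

Step 1: ant0:(3,3)->S->(4,3) | ant1:(4,1)->N->(3,1) | ant2:(4,0)->E->(4,1)
  grid max=4 at (4,1)
Step 2: ant0:(4,3)->N->(3,3) | ant1:(3,1)->S->(4,1) | ant2:(4,1)->N->(3,1)
  grid max=5 at (4,1)
Step 3: ant0:(3,3)->S->(4,3) | ant1:(4,1)->N->(3,1) | ant2:(3,1)->S->(4,1)
  grid max=6 at (4,1)
Step 4: ant0:(4,3)->N->(3,3) | ant1:(3,1)->S->(4,1) | ant2:(4,1)->N->(3,1)
  grid max=7 at (4,1)
Step 5: ant0:(3,3)->S->(4,3) | ant1:(4,1)->N->(3,1) | ant2:(3,1)->S->(4,1)
  grid max=8 at (4,1)

(4,3) (3,1) (4,1)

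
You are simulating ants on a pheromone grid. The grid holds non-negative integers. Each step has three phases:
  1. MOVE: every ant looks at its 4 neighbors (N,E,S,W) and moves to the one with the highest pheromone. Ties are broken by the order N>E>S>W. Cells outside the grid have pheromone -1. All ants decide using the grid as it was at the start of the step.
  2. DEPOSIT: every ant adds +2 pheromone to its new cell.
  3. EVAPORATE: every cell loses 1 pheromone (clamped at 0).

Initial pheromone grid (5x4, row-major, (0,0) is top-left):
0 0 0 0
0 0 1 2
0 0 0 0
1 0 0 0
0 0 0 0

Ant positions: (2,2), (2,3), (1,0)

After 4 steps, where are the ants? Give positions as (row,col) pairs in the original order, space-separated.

Step 1: ant0:(2,2)->N->(1,2) | ant1:(2,3)->N->(1,3) | ant2:(1,0)->N->(0,0)
  grid max=3 at (1,3)
Step 2: ant0:(1,2)->E->(1,3) | ant1:(1,3)->W->(1,2) | ant2:(0,0)->E->(0,1)
  grid max=4 at (1,3)
Step 3: ant0:(1,3)->W->(1,2) | ant1:(1,2)->E->(1,3) | ant2:(0,1)->E->(0,2)
  grid max=5 at (1,3)
Step 4: ant0:(1,2)->E->(1,3) | ant1:(1,3)->W->(1,2) | ant2:(0,2)->S->(1,2)
  grid max=7 at (1,2)

(1,3) (1,2) (1,2)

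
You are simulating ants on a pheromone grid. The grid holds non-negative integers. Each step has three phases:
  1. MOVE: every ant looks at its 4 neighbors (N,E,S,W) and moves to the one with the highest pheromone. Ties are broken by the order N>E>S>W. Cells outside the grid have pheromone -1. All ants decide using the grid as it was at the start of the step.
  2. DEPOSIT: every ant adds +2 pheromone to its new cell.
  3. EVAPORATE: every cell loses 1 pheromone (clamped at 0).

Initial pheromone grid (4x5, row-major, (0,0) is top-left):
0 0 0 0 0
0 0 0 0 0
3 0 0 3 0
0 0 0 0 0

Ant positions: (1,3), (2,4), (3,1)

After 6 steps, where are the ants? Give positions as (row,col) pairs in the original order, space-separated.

Step 1: ant0:(1,3)->S->(2,3) | ant1:(2,4)->W->(2,3) | ant2:(3,1)->N->(2,1)
  grid max=6 at (2,3)
Step 2: ant0:(2,3)->N->(1,3) | ant1:(2,3)->N->(1,3) | ant2:(2,1)->W->(2,0)
  grid max=5 at (2,3)
Step 3: ant0:(1,3)->S->(2,3) | ant1:(1,3)->S->(2,3) | ant2:(2,0)->N->(1,0)
  grid max=8 at (2,3)
Step 4: ant0:(2,3)->N->(1,3) | ant1:(2,3)->N->(1,3) | ant2:(1,0)->S->(2,0)
  grid max=7 at (2,3)
Step 5: ant0:(1,3)->S->(2,3) | ant1:(1,3)->S->(2,3) | ant2:(2,0)->N->(1,0)
  grid max=10 at (2,3)
Step 6: ant0:(2,3)->N->(1,3) | ant1:(2,3)->N->(1,3) | ant2:(1,0)->S->(2,0)
  grid max=9 at (2,3)

(1,3) (1,3) (2,0)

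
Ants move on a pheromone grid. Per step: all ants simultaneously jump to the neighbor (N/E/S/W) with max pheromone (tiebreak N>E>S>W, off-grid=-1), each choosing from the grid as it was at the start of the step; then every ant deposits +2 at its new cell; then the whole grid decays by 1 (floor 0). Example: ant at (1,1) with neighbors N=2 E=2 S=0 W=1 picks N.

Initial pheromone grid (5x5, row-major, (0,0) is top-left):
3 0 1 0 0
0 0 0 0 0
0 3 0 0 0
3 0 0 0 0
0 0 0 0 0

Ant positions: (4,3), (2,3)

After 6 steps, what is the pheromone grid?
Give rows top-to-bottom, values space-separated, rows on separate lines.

After step 1: ants at (3,3),(1,3)
  2 0 0 0 0
  0 0 0 1 0
  0 2 0 0 0
  2 0 0 1 0
  0 0 0 0 0
After step 2: ants at (2,3),(0,3)
  1 0 0 1 0
  0 0 0 0 0
  0 1 0 1 0
  1 0 0 0 0
  0 0 0 0 0
After step 3: ants at (1,3),(0,4)
  0 0 0 0 1
  0 0 0 1 0
  0 0 0 0 0
  0 0 0 0 0
  0 0 0 0 0
After step 4: ants at (0,3),(1,4)
  0 0 0 1 0
  0 0 0 0 1
  0 0 0 0 0
  0 0 0 0 0
  0 0 0 0 0
After step 5: ants at (0,4),(0,4)
  0 0 0 0 3
  0 0 0 0 0
  0 0 0 0 0
  0 0 0 0 0
  0 0 0 0 0
After step 6: ants at (1,4),(1,4)
  0 0 0 0 2
  0 0 0 0 3
  0 0 0 0 0
  0 0 0 0 0
  0 0 0 0 0

0 0 0 0 2
0 0 0 0 3
0 0 0 0 0
0 0 0 0 0
0 0 0 0 0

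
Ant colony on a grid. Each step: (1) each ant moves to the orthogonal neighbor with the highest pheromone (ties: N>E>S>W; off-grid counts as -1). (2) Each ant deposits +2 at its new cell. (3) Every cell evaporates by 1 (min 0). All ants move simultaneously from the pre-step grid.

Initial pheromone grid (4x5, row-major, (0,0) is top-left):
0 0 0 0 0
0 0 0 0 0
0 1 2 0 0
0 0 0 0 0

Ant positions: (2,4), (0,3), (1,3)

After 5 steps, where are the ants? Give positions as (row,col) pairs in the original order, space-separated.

Step 1: ant0:(2,4)->N->(1,4) | ant1:(0,3)->E->(0,4) | ant2:(1,3)->N->(0,3)
  grid max=1 at (0,3)
Step 2: ant0:(1,4)->N->(0,4) | ant1:(0,4)->S->(1,4) | ant2:(0,3)->E->(0,4)
  grid max=4 at (0,4)
Step 3: ant0:(0,4)->S->(1,4) | ant1:(1,4)->N->(0,4) | ant2:(0,4)->S->(1,4)
  grid max=5 at (0,4)
Step 4: ant0:(1,4)->N->(0,4) | ant1:(0,4)->S->(1,4) | ant2:(1,4)->N->(0,4)
  grid max=8 at (0,4)
Step 5: ant0:(0,4)->S->(1,4) | ant1:(1,4)->N->(0,4) | ant2:(0,4)->S->(1,4)
  grid max=9 at (0,4)

(1,4) (0,4) (1,4)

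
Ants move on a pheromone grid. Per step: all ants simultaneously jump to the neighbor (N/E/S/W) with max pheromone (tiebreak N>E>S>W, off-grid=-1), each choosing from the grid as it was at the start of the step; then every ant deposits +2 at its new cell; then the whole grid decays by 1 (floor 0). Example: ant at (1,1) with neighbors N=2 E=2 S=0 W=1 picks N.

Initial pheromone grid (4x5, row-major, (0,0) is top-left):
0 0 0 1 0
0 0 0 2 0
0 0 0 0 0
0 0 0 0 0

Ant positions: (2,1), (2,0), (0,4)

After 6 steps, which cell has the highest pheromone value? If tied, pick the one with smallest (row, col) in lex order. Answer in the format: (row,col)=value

Step 1: ant0:(2,1)->N->(1,1) | ant1:(2,0)->N->(1,0) | ant2:(0,4)->W->(0,3)
  grid max=2 at (0,3)
Step 2: ant0:(1,1)->W->(1,0) | ant1:(1,0)->E->(1,1) | ant2:(0,3)->S->(1,3)
  grid max=2 at (1,0)
Step 3: ant0:(1,0)->E->(1,1) | ant1:(1,1)->W->(1,0) | ant2:(1,3)->N->(0,3)
  grid max=3 at (1,0)
Step 4: ant0:(1,1)->W->(1,0) | ant1:(1,0)->E->(1,1) | ant2:(0,3)->S->(1,3)
  grid max=4 at (1,0)
Step 5: ant0:(1,0)->E->(1,1) | ant1:(1,1)->W->(1,0) | ant2:(1,3)->N->(0,3)
  grid max=5 at (1,0)
Step 6: ant0:(1,1)->W->(1,0) | ant1:(1,0)->E->(1,1) | ant2:(0,3)->S->(1,3)
  grid max=6 at (1,0)
Final grid:
  0 0 0 1 0
  6 6 0 2 0
  0 0 0 0 0
  0 0 0 0 0
Max pheromone 6 at (1,0)

Answer: (1,0)=6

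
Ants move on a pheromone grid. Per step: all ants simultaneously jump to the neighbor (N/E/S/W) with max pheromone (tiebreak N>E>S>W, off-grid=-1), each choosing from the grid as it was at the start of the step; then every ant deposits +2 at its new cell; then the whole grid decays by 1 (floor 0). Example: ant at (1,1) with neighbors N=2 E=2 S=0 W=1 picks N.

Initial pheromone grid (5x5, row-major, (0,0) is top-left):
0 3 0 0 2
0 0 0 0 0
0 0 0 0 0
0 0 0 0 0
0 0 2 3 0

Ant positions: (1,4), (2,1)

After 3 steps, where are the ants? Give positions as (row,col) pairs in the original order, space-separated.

Step 1: ant0:(1,4)->N->(0,4) | ant1:(2,1)->N->(1,1)
  grid max=3 at (0,4)
Step 2: ant0:(0,4)->S->(1,4) | ant1:(1,1)->N->(0,1)
  grid max=3 at (0,1)
Step 3: ant0:(1,4)->N->(0,4) | ant1:(0,1)->E->(0,2)
  grid max=3 at (0,4)

(0,4) (0,2)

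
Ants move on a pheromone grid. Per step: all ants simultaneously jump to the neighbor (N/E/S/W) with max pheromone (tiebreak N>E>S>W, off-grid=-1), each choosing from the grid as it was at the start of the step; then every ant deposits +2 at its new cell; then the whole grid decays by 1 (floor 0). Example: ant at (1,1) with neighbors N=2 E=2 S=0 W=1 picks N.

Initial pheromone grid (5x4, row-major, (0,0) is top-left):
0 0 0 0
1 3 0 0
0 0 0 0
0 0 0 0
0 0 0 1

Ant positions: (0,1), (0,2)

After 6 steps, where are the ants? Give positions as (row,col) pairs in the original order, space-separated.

Step 1: ant0:(0,1)->S->(1,1) | ant1:(0,2)->E->(0,3)
  grid max=4 at (1,1)
Step 2: ant0:(1,1)->N->(0,1) | ant1:(0,3)->S->(1,3)
  grid max=3 at (1,1)
Step 3: ant0:(0,1)->S->(1,1) | ant1:(1,3)->N->(0,3)
  grid max=4 at (1,1)
Step 4: ant0:(1,1)->N->(0,1) | ant1:(0,3)->S->(1,3)
  grid max=3 at (1,1)
Step 5: ant0:(0,1)->S->(1,1) | ant1:(1,3)->N->(0,3)
  grid max=4 at (1,1)
Step 6: ant0:(1,1)->N->(0,1) | ant1:(0,3)->S->(1,3)
  grid max=3 at (1,1)

(0,1) (1,3)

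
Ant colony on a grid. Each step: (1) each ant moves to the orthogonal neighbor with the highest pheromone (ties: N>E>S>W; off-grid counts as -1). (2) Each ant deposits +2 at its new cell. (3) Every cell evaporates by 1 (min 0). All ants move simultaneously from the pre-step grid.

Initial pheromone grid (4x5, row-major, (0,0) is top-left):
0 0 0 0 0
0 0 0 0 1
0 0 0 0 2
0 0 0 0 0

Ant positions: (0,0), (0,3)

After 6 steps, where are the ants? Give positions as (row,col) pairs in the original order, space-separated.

Step 1: ant0:(0,0)->E->(0,1) | ant1:(0,3)->E->(0,4)
  grid max=1 at (0,1)
Step 2: ant0:(0,1)->E->(0,2) | ant1:(0,4)->S->(1,4)
  grid max=1 at (0,2)
Step 3: ant0:(0,2)->E->(0,3) | ant1:(1,4)->N->(0,4)
  grid max=1 at (0,3)
Step 4: ant0:(0,3)->E->(0,4) | ant1:(0,4)->W->(0,3)
  grid max=2 at (0,3)
Step 5: ant0:(0,4)->W->(0,3) | ant1:(0,3)->E->(0,4)
  grid max=3 at (0,3)
Step 6: ant0:(0,3)->E->(0,4) | ant1:(0,4)->W->(0,3)
  grid max=4 at (0,3)

(0,4) (0,3)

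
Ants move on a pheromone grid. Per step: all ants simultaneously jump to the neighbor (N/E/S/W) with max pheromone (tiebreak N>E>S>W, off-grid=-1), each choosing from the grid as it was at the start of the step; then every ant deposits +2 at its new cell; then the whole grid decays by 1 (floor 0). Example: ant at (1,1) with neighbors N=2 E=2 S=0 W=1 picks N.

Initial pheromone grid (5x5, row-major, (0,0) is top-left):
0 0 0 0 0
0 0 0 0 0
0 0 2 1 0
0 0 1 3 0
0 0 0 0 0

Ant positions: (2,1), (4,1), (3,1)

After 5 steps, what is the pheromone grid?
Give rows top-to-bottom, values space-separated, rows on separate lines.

After step 1: ants at (2,2),(3,1),(3,2)
  0 0 0 0 0
  0 0 0 0 0
  0 0 3 0 0
  0 1 2 2 0
  0 0 0 0 0
After step 2: ants at (3,2),(3,2),(2,2)
  0 0 0 0 0
  0 0 0 0 0
  0 0 4 0 0
  0 0 5 1 0
  0 0 0 0 0
After step 3: ants at (2,2),(2,2),(3,2)
  0 0 0 0 0
  0 0 0 0 0
  0 0 7 0 0
  0 0 6 0 0
  0 0 0 0 0
After step 4: ants at (3,2),(3,2),(2,2)
  0 0 0 0 0
  0 0 0 0 0
  0 0 8 0 0
  0 0 9 0 0
  0 0 0 0 0
After step 5: ants at (2,2),(2,2),(3,2)
  0 0 0 0 0
  0 0 0 0 0
  0 0 11 0 0
  0 0 10 0 0
  0 0 0 0 0

0 0 0 0 0
0 0 0 0 0
0 0 11 0 0
0 0 10 0 0
0 0 0 0 0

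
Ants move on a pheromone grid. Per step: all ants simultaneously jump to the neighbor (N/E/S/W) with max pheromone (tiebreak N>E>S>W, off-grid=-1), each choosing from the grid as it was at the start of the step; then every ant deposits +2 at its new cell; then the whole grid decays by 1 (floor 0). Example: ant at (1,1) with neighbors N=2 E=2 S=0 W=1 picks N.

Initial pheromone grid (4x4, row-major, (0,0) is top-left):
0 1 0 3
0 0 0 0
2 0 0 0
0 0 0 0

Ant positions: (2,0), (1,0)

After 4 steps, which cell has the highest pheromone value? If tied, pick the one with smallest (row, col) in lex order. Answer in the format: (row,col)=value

Answer: (2,0)=6

Derivation:
Step 1: ant0:(2,0)->N->(1,0) | ant1:(1,0)->S->(2,0)
  grid max=3 at (2,0)
Step 2: ant0:(1,0)->S->(2,0) | ant1:(2,0)->N->(1,0)
  grid max=4 at (2,0)
Step 3: ant0:(2,0)->N->(1,0) | ant1:(1,0)->S->(2,0)
  grid max=5 at (2,0)
Step 4: ant0:(1,0)->S->(2,0) | ant1:(2,0)->N->(1,0)
  grid max=6 at (2,0)
Final grid:
  0 0 0 0
  4 0 0 0
  6 0 0 0
  0 0 0 0
Max pheromone 6 at (2,0)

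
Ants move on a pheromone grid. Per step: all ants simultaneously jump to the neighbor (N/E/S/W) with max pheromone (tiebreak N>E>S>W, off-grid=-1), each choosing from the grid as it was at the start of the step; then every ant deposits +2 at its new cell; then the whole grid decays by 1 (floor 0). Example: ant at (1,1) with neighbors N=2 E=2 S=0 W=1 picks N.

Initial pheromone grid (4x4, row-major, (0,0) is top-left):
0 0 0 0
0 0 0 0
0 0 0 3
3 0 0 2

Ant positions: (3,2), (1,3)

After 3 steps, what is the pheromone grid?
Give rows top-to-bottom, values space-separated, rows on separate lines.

After step 1: ants at (3,3),(2,3)
  0 0 0 0
  0 0 0 0
  0 0 0 4
  2 0 0 3
After step 2: ants at (2,3),(3,3)
  0 0 0 0
  0 0 0 0
  0 0 0 5
  1 0 0 4
After step 3: ants at (3,3),(2,3)
  0 0 0 0
  0 0 0 0
  0 0 0 6
  0 0 0 5

0 0 0 0
0 0 0 0
0 0 0 6
0 0 0 5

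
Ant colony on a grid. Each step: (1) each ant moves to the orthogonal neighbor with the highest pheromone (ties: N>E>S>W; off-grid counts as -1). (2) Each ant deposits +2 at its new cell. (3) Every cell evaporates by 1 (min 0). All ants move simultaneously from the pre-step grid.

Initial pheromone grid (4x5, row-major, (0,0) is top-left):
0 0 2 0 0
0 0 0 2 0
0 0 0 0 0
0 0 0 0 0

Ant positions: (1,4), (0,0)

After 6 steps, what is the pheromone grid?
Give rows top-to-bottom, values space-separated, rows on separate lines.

After step 1: ants at (1,3),(0,1)
  0 1 1 0 0
  0 0 0 3 0
  0 0 0 0 0
  0 0 0 0 0
After step 2: ants at (0,3),(0,2)
  0 0 2 1 0
  0 0 0 2 0
  0 0 0 0 0
  0 0 0 0 0
After step 3: ants at (1,3),(0,3)
  0 0 1 2 0
  0 0 0 3 0
  0 0 0 0 0
  0 0 0 0 0
After step 4: ants at (0,3),(1,3)
  0 0 0 3 0
  0 0 0 4 0
  0 0 0 0 0
  0 0 0 0 0
After step 5: ants at (1,3),(0,3)
  0 0 0 4 0
  0 0 0 5 0
  0 0 0 0 0
  0 0 0 0 0
After step 6: ants at (0,3),(1,3)
  0 0 0 5 0
  0 0 0 6 0
  0 0 0 0 0
  0 0 0 0 0

0 0 0 5 0
0 0 0 6 0
0 0 0 0 0
0 0 0 0 0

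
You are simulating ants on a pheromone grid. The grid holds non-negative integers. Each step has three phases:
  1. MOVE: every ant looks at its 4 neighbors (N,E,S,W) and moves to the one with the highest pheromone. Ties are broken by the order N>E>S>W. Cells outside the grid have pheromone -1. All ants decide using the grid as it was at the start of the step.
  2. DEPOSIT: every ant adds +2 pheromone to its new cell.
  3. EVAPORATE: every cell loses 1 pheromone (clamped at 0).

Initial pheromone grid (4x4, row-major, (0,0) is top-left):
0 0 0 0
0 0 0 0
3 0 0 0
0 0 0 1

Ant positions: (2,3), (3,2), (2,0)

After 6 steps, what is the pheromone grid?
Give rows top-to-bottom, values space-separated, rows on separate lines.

After step 1: ants at (3,3),(3,3),(1,0)
  0 0 0 0
  1 0 0 0
  2 0 0 0
  0 0 0 4
After step 2: ants at (2,3),(2,3),(2,0)
  0 0 0 0
  0 0 0 0
  3 0 0 3
  0 0 0 3
After step 3: ants at (3,3),(3,3),(1,0)
  0 0 0 0
  1 0 0 0
  2 0 0 2
  0 0 0 6
After step 4: ants at (2,3),(2,3),(2,0)
  0 0 0 0
  0 0 0 0
  3 0 0 5
  0 0 0 5
After step 5: ants at (3,3),(3,3),(1,0)
  0 0 0 0
  1 0 0 0
  2 0 0 4
  0 0 0 8
After step 6: ants at (2,3),(2,3),(2,0)
  0 0 0 0
  0 0 0 0
  3 0 0 7
  0 0 0 7

0 0 0 0
0 0 0 0
3 0 0 7
0 0 0 7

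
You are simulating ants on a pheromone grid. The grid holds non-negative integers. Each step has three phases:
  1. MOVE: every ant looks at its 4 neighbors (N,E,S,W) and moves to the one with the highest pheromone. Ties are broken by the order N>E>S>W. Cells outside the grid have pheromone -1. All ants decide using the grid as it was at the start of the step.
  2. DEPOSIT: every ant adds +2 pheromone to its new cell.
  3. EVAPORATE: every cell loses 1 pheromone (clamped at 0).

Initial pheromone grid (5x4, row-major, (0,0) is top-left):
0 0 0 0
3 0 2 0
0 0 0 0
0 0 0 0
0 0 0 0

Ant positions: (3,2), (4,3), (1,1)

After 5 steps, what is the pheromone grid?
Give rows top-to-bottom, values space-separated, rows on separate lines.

After step 1: ants at (2,2),(3,3),(1,0)
  0 0 0 0
  4 0 1 0
  0 0 1 0
  0 0 0 1
  0 0 0 0
After step 2: ants at (1,2),(2,3),(0,0)
  1 0 0 0
  3 0 2 0
  0 0 0 1
  0 0 0 0
  0 0 0 0
After step 3: ants at (0,2),(1,3),(1,0)
  0 0 1 0
  4 0 1 1
  0 0 0 0
  0 0 0 0
  0 0 0 0
After step 4: ants at (1,2),(1,2),(0,0)
  1 0 0 0
  3 0 4 0
  0 0 0 0
  0 0 0 0
  0 0 0 0
After step 5: ants at (0,2),(0,2),(1,0)
  0 0 3 0
  4 0 3 0
  0 0 0 0
  0 0 0 0
  0 0 0 0

0 0 3 0
4 0 3 0
0 0 0 0
0 0 0 0
0 0 0 0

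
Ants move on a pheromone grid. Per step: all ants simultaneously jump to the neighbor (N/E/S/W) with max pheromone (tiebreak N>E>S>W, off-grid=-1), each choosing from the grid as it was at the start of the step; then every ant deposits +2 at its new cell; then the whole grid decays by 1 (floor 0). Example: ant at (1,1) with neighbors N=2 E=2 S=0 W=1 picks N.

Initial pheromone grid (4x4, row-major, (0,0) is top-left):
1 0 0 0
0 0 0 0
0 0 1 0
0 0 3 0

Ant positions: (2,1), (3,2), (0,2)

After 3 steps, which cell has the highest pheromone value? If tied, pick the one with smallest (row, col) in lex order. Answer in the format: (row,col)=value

Step 1: ant0:(2,1)->E->(2,2) | ant1:(3,2)->N->(2,2) | ant2:(0,2)->E->(0,3)
  grid max=4 at (2,2)
Step 2: ant0:(2,2)->S->(3,2) | ant1:(2,2)->S->(3,2) | ant2:(0,3)->S->(1,3)
  grid max=5 at (3,2)
Step 3: ant0:(3,2)->N->(2,2) | ant1:(3,2)->N->(2,2) | ant2:(1,3)->N->(0,3)
  grid max=6 at (2,2)
Final grid:
  0 0 0 1
  0 0 0 0
  0 0 6 0
  0 0 4 0
Max pheromone 6 at (2,2)

Answer: (2,2)=6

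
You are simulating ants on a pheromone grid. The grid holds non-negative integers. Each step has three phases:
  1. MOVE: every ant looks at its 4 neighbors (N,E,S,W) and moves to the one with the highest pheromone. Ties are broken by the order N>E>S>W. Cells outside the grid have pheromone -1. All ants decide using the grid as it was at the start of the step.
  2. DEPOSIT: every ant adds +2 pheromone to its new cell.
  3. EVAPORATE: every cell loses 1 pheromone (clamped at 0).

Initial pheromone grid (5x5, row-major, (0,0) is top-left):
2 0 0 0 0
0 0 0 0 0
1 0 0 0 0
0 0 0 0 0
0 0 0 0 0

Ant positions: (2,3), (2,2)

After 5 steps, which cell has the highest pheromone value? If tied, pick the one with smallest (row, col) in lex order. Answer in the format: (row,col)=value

Answer: (1,2)=5

Derivation:
Step 1: ant0:(2,3)->N->(1,3) | ant1:(2,2)->N->(1,2)
  grid max=1 at (0,0)
Step 2: ant0:(1,3)->W->(1,2) | ant1:(1,2)->E->(1,3)
  grid max=2 at (1,2)
Step 3: ant0:(1,2)->E->(1,3) | ant1:(1,3)->W->(1,2)
  grid max=3 at (1,2)
Step 4: ant0:(1,3)->W->(1,2) | ant1:(1,2)->E->(1,3)
  grid max=4 at (1,2)
Step 5: ant0:(1,2)->E->(1,3) | ant1:(1,3)->W->(1,2)
  grid max=5 at (1,2)
Final grid:
  0 0 0 0 0
  0 0 5 5 0
  0 0 0 0 0
  0 0 0 0 0
  0 0 0 0 0
Max pheromone 5 at (1,2)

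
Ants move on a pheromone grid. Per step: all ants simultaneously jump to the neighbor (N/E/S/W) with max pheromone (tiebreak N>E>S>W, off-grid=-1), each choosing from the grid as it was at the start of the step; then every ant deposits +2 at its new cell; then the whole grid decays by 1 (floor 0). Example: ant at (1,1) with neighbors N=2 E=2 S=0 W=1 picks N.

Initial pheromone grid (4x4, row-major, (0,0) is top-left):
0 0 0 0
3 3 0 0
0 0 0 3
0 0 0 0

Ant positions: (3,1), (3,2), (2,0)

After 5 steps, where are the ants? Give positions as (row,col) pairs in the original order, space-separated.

Step 1: ant0:(3,1)->N->(2,1) | ant1:(3,2)->N->(2,2) | ant2:(2,0)->N->(1,0)
  grid max=4 at (1,0)
Step 2: ant0:(2,1)->N->(1,1) | ant1:(2,2)->E->(2,3) | ant2:(1,0)->E->(1,1)
  grid max=5 at (1,1)
Step 3: ant0:(1,1)->W->(1,0) | ant1:(2,3)->N->(1,3) | ant2:(1,1)->W->(1,0)
  grid max=6 at (1,0)
Step 4: ant0:(1,0)->E->(1,1) | ant1:(1,3)->S->(2,3) | ant2:(1,0)->E->(1,1)
  grid max=7 at (1,1)
Step 5: ant0:(1,1)->W->(1,0) | ant1:(2,3)->N->(1,3) | ant2:(1,1)->W->(1,0)
  grid max=8 at (1,0)

(1,0) (1,3) (1,0)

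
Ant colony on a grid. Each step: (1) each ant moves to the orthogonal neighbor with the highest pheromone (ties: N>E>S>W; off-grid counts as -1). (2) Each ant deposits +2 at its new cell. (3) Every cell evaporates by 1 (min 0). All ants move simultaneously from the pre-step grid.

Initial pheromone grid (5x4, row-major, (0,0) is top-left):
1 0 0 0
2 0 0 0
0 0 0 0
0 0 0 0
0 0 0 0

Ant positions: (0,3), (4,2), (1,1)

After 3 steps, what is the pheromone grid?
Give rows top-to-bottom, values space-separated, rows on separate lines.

After step 1: ants at (1,3),(3,2),(1,0)
  0 0 0 0
  3 0 0 1
  0 0 0 0
  0 0 1 0
  0 0 0 0
After step 2: ants at (0,3),(2,2),(0,0)
  1 0 0 1
  2 0 0 0
  0 0 1 0
  0 0 0 0
  0 0 0 0
After step 3: ants at (1,3),(1,2),(1,0)
  0 0 0 0
  3 0 1 1
  0 0 0 0
  0 0 0 0
  0 0 0 0

0 0 0 0
3 0 1 1
0 0 0 0
0 0 0 0
0 0 0 0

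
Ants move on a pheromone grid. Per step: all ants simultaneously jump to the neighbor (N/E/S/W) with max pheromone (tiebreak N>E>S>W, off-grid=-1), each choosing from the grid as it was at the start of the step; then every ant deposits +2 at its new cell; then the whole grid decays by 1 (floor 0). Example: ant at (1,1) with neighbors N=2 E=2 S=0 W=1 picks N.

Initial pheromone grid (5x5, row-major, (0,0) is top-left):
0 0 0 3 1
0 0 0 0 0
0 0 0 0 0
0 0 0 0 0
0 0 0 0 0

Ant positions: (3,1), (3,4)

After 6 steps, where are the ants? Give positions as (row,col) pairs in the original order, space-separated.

Step 1: ant0:(3,1)->N->(2,1) | ant1:(3,4)->N->(2,4)
  grid max=2 at (0,3)
Step 2: ant0:(2,1)->N->(1,1) | ant1:(2,4)->N->(1,4)
  grid max=1 at (0,3)
Step 3: ant0:(1,1)->N->(0,1) | ant1:(1,4)->N->(0,4)
  grid max=1 at (0,1)
Step 4: ant0:(0,1)->E->(0,2) | ant1:(0,4)->S->(1,4)
  grid max=1 at (0,2)
Step 5: ant0:(0,2)->E->(0,3) | ant1:(1,4)->N->(0,4)
  grid max=1 at (0,3)
Step 6: ant0:(0,3)->E->(0,4) | ant1:(0,4)->W->(0,3)
  grid max=2 at (0,3)

(0,4) (0,3)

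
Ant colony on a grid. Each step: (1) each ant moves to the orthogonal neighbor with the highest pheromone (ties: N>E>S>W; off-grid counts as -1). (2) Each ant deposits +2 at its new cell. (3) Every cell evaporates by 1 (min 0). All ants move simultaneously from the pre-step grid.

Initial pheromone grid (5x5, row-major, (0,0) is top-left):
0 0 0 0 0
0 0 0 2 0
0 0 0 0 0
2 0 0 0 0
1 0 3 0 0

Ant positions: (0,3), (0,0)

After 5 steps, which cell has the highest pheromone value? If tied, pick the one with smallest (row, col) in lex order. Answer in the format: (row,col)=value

Step 1: ant0:(0,3)->S->(1,3) | ant1:(0,0)->E->(0,1)
  grid max=3 at (1,3)
Step 2: ant0:(1,3)->N->(0,3) | ant1:(0,1)->E->(0,2)
  grid max=2 at (1,3)
Step 3: ant0:(0,3)->S->(1,3) | ant1:(0,2)->E->(0,3)
  grid max=3 at (1,3)
Step 4: ant0:(1,3)->N->(0,3) | ant1:(0,3)->S->(1,3)
  grid max=4 at (1,3)
Step 5: ant0:(0,3)->S->(1,3) | ant1:(1,3)->N->(0,3)
  grid max=5 at (1,3)
Final grid:
  0 0 0 4 0
  0 0 0 5 0
  0 0 0 0 0
  0 0 0 0 0
  0 0 0 0 0
Max pheromone 5 at (1,3)

Answer: (1,3)=5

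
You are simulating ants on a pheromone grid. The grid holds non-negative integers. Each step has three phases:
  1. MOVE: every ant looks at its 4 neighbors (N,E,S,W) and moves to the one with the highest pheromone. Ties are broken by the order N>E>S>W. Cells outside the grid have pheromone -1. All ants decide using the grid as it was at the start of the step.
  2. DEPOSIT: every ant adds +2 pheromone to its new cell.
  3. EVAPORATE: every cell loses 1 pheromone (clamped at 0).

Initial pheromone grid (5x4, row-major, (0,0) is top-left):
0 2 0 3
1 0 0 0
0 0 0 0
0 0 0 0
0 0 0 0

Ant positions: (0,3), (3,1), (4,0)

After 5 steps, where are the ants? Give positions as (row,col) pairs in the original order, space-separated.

Step 1: ant0:(0,3)->S->(1,3) | ant1:(3,1)->N->(2,1) | ant2:(4,0)->N->(3,0)
  grid max=2 at (0,3)
Step 2: ant0:(1,3)->N->(0,3) | ant1:(2,1)->N->(1,1) | ant2:(3,0)->N->(2,0)
  grid max=3 at (0,3)
Step 3: ant0:(0,3)->S->(1,3) | ant1:(1,1)->N->(0,1) | ant2:(2,0)->N->(1,0)
  grid max=2 at (0,3)
Step 4: ant0:(1,3)->N->(0,3) | ant1:(0,1)->E->(0,2) | ant2:(1,0)->N->(0,0)
  grid max=3 at (0,3)
Step 5: ant0:(0,3)->W->(0,2) | ant1:(0,2)->E->(0,3) | ant2:(0,0)->E->(0,1)
  grid max=4 at (0,3)

(0,2) (0,3) (0,1)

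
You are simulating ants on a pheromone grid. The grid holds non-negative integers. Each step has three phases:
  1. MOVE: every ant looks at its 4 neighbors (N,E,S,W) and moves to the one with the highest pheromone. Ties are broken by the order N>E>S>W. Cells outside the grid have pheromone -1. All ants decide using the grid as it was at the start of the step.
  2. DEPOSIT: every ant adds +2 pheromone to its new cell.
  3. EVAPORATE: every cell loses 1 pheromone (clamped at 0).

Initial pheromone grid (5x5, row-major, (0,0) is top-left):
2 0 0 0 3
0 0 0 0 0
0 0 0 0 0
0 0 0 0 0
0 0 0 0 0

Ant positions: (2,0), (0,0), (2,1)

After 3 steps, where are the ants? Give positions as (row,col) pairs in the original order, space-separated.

Step 1: ant0:(2,0)->N->(1,0) | ant1:(0,0)->E->(0,1) | ant2:(2,1)->N->(1,1)
  grid max=2 at (0,4)
Step 2: ant0:(1,0)->N->(0,0) | ant1:(0,1)->S->(1,1) | ant2:(1,1)->N->(0,1)
  grid max=2 at (0,0)
Step 3: ant0:(0,0)->E->(0,1) | ant1:(1,1)->N->(0,1) | ant2:(0,1)->S->(1,1)
  grid max=5 at (0,1)

(0,1) (0,1) (1,1)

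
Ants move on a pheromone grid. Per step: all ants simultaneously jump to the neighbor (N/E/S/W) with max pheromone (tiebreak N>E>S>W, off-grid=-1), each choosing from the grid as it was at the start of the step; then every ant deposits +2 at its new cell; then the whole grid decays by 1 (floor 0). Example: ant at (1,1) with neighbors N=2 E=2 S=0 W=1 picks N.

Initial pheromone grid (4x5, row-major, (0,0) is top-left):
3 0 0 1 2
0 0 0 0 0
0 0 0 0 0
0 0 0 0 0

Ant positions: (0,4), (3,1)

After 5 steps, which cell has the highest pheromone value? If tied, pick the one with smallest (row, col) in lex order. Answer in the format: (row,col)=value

Answer: (0,3)=4

Derivation:
Step 1: ant0:(0,4)->W->(0,3) | ant1:(3,1)->N->(2,1)
  grid max=2 at (0,0)
Step 2: ant0:(0,3)->E->(0,4) | ant1:(2,1)->N->(1,1)
  grid max=2 at (0,4)
Step 3: ant0:(0,4)->W->(0,3) | ant1:(1,1)->N->(0,1)
  grid max=2 at (0,3)
Step 4: ant0:(0,3)->E->(0,4) | ant1:(0,1)->E->(0,2)
  grid max=2 at (0,4)
Step 5: ant0:(0,4)->W->(0,3) | ant1:(0,2)->E->(0,3)
  grid max=4 at (0,3)
Final grid:
  0 0 0 4 1
  0 0 0 0 0
  0 0 0 0 0
  0 0 0 0 0
Max pheromone 4 at (0,3)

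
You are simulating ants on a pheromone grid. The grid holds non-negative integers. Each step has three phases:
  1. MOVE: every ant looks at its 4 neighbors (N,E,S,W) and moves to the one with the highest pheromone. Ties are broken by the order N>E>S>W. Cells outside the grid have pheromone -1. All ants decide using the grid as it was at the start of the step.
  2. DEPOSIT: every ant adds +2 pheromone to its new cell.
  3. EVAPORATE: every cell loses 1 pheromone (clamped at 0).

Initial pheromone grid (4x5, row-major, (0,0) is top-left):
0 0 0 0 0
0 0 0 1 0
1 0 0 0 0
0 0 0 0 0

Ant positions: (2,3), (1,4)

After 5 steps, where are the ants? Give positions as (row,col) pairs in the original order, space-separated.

Step 1: ant0:(2,3)->N->(1,3) | ant1:(1,4)->W->(1,3)
  grid max=4 at (1,3)
Step 2: ant0:(1,3)->N->(0,3) | ant1:(1,3)->N->(0,3)
  grid max=3 at (0,3)
Step 3: ant0:(0,3)->S->(1,3) | ant1:(0,3)->S->(1,3)
  grid max=6 at (1,3)
Step 4: ant0:(1,3)->N->(0,3) | ant1:(1,3)->N->(0,3)
  grid max=5 at (0,3)
Step 5: ant0:(0,3)->S->(1,3) | ant1:(0,3)->S->(1,3)
  grid max=8 at (1,3)

(1,3) (1,3)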